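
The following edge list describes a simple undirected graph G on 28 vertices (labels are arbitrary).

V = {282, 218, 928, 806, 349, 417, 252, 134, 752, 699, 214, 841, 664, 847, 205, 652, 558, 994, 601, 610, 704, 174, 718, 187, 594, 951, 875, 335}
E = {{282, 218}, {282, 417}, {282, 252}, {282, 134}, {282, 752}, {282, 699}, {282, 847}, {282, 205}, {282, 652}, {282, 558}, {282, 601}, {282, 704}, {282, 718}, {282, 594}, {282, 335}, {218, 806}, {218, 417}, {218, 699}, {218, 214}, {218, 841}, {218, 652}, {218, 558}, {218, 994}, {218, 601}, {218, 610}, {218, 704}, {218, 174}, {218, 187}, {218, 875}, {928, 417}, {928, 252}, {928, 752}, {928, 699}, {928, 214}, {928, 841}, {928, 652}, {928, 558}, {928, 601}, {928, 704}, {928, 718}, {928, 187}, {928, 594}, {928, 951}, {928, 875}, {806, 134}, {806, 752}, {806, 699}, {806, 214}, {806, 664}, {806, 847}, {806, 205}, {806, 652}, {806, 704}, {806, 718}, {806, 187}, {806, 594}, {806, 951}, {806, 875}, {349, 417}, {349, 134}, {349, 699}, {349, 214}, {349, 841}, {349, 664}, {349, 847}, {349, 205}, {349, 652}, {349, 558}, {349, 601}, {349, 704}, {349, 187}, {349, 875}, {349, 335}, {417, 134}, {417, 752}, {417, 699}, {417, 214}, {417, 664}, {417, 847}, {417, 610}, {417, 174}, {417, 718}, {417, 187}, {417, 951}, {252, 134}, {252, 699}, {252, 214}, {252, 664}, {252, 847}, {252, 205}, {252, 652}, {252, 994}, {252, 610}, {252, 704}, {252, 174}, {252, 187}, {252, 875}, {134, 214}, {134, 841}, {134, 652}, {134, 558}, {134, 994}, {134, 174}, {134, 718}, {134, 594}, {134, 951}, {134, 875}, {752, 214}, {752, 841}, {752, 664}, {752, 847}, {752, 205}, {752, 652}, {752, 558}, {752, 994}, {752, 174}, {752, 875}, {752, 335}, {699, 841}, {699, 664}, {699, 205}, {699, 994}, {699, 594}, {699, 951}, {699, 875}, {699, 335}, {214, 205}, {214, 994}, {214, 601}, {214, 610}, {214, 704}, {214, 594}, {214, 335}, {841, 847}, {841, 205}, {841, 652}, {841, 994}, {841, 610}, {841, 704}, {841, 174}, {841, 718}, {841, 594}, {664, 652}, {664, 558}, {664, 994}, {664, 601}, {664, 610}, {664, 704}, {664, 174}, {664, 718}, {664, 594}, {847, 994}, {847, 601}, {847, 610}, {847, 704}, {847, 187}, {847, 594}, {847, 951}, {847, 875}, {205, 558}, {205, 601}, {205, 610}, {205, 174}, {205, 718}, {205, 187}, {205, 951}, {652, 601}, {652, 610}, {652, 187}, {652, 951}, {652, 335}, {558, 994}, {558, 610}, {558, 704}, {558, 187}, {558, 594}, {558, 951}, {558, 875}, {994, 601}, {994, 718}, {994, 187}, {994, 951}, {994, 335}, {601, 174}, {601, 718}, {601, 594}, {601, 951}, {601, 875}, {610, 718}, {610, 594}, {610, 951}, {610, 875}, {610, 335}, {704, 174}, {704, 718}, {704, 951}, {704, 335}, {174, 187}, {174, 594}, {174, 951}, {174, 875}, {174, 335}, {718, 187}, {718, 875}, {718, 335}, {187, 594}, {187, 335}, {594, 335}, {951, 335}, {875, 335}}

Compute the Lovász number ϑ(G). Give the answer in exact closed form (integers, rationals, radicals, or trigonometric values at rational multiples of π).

deg(875) = 15; N(875) = {218, 928, 806, 349, 252, 134, 752, 699, 847, 558, 601, 610, 174, 718, 335}.
deg(699) = 15; N(699) = {282, 218, 928, 806, 349, 417, 252, 841, 664, 205, 994, 594, 951, 875, 335}.
Vertex 205 has 15 neighbors: 282, 806, 349, 252, 752, 699, 214, 841, 558, 601, 610, 174, 718, 187, 951.
N(252) = {282, 928, 134, 699, 214, 664, 847, 205, 652, 994, 610, 704, 174, 187, 875}, |N(252)| = 15.
Regular of degree 15 on 28 vertices: this is K(8,2), the Kneser graph.
spec(A) ≈ [15.0, 1.0, -5.0] (distinct, 3 d.p.).
λ_max=15, λ_min=-5; ϑ = −28·λ_min/(λ_max−λ_min) = 7.
≈ 7.000000 (to 6 d.p.).

7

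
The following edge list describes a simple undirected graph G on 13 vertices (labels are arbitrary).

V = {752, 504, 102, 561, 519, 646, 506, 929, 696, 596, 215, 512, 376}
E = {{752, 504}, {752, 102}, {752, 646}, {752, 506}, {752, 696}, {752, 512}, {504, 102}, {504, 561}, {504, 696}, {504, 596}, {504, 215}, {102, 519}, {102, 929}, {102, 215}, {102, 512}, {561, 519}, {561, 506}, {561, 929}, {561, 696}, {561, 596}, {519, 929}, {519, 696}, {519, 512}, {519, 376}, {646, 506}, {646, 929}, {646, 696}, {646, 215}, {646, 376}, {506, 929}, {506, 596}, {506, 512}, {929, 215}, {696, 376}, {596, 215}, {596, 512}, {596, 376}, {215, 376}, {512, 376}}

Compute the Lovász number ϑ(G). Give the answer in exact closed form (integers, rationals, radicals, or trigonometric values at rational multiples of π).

N(506) = {752, 561, 646, 929, 596, 512}, |N(506)| = 6.
deg(696) = 6; N(696) = {752, 504, 561, 519, 646, 376}.
deg(512) = 6; N(512) = {752, 102, 519, 506, 596, 376}.
deg(646) = 6; N(646) = {752, 506, 929, 696, 215, 376}.
Regular of degree 6 on 13 vertices: SR(13,6,2,3) — a Paley graph.
A has 3 distinct eigenvalues ≈ [6.0, 1.30278, -2.30278].
With N=13: ϑ(G) = 13·(-(-sqrt(13)/2 - 1/2))/(6−(-sqrt(13)/2 - 1/2)) = sqrt(13).
ϑ(G) ≈ 3.60555128.

sqrt(13)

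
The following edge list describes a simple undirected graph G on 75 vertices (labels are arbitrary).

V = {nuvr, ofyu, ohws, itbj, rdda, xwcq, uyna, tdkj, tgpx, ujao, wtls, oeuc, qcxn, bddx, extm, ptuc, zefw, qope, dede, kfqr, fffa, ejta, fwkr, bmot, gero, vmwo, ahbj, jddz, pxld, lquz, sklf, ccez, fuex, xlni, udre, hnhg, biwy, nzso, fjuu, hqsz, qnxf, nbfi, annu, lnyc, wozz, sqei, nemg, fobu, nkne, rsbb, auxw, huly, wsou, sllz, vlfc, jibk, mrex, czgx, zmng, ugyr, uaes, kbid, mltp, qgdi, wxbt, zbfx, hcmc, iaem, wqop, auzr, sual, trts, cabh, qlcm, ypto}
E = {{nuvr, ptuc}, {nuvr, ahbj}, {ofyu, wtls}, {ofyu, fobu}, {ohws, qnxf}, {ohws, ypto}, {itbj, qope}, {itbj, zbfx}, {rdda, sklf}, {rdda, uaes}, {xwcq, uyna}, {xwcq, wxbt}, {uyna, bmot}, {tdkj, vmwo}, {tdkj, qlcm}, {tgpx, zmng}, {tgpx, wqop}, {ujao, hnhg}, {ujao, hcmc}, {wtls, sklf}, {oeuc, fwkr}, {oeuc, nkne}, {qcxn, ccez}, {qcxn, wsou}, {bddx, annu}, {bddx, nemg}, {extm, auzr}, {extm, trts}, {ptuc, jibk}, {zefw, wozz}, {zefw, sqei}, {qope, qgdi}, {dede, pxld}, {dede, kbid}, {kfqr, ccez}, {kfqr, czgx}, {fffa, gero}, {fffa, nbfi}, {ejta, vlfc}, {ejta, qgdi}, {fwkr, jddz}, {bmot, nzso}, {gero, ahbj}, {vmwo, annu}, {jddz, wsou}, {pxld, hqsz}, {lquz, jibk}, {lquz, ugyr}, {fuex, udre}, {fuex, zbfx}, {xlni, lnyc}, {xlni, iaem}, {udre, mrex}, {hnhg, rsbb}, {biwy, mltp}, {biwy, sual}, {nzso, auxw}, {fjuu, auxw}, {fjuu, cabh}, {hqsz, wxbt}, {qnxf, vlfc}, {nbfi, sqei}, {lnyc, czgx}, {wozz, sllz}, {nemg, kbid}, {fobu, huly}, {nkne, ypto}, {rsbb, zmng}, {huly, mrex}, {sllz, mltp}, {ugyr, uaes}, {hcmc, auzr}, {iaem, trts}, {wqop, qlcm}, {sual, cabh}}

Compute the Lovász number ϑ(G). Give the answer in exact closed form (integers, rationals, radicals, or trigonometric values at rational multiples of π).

75*cos(pi/75)/(cos(pi/75) + 1)

Vertex ejta has 2 neighbors: vlfc, qgdi.
N(fjuu) = {auxw, cabh}, |N(fjuu)| = 2.
N(ccez) = {qcxn, kfqr}, |N(ccez)| = 2.
deg(nzso) = 2; N(nzso) = {bmot, auxw}.
2-regular, N=75; a single 75-cycle (edge-transitive).
A has 38 distinct eigenvalues ≈ [2.0, 1.992986, 1.971992, 1.937166, 1.888753, 1.827091, 1.752613, 1.665842, 1.567387, 1.457937, 1.338261, 1.209198, 1.071654, 0.926592, 0.775031, 0.618034, 0.456702, 0.292166, 0.125581, -0.041885, -0.209057, -0.374763, -0.53784, -0.697144, -0.851559, -1.0, -1.141427, -1.274848, -1.399327, -1.51399, -1.618034, -1.710729, -1.791424, -1.859553, -1.914639, -1.956295, -1.984229, -1.998246].
ϑ = −N·λ_min/(λ_max−λ_min) = −75·(-2*cos(pi/75))/(2−(-2*cos(pi/75))) = 75*cos(pi/75)/(cos(pi/75) + 1).
≈ 37.48355 (to 5 d.p.).
α=37, χ(Ḡ)=38; ϑ=75*cos(pi/75)/(cos(pi/75) + 1) lies between (both strict).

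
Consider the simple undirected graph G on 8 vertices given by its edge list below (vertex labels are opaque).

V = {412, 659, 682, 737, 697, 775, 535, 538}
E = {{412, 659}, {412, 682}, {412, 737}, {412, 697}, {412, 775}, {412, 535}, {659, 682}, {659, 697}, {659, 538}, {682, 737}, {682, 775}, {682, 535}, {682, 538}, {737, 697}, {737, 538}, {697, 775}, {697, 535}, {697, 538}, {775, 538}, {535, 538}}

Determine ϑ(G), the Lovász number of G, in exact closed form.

Vertex 538 has 6 neighbors: 659, 682, 737, 697, 775, 535.
N(682) = {412, 659, 737, 775, 535, 538}, |N(682)| = 6.
N(412) = {659, 682, 737, 697, 775, 535}, |N(412)| = 6.
deg(535) = 4; N(535) = {412, 682, 697, 538}.
3 parts of sizes [4, 2, 2]; α(G) = 4 = ϑ (perfect).
= 4.00000… (decimal).
α=4, χ(Ḡ)=4; ϑ=4 lies between (collapsed).

4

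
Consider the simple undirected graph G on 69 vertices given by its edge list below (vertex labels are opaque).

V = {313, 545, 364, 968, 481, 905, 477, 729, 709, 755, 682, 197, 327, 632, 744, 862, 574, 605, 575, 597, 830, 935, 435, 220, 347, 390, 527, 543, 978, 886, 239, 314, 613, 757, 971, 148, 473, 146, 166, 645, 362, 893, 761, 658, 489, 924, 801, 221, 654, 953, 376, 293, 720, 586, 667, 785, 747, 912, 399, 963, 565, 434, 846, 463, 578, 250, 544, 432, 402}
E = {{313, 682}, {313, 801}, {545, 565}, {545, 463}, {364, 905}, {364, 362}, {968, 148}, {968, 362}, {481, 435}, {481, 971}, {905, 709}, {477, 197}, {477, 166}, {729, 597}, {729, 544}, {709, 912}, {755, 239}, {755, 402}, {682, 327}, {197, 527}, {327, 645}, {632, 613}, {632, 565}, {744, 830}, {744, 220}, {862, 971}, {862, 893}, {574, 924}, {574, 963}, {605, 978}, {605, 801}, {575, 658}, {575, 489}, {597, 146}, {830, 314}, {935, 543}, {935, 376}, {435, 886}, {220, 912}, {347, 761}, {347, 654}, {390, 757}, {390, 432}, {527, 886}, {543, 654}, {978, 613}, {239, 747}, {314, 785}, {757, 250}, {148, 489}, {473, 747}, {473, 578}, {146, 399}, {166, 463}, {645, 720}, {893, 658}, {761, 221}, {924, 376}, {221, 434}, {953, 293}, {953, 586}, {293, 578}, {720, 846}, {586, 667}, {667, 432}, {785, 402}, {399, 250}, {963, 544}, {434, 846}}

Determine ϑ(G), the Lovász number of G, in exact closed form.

deg(434) = 2; N(434) = {221, 846}.
N(632) = {613, 565}, |N(632)| = 2.
Vertex 761 has 2 neighbors: 347, 221.
Vertex 682 has 2 neighbors: 313, 327.
deg(v) = 2 for all v (|V|=69); this is C_{69}, the 69-cycle.
Distinct eigenvalues (to 6 d.p.): [2.0, 1.991714, 1.966923, 1.925835, 1.868788, 1.796255, 1.708839, 1.607262, 1.492367, 1.365106, 1.226534, 1.077797, 0.92013, 0.754838, 0.583292, 0.406912, 0.22716, 0.045526, -0.136485, -0.317365, -0.495616, -0.669759, -0.838353, -1.0, -1.153361, -1.297164, -1.430219, -1.551423, -1.659771, -1.754365, -1.834423, -1.899279, -1.948398, -1.981372, -1.997927].
With N=69: ϑ(G) = 69·(-(-1)*2*cos(pi/69))/(2−(-2*cos(pi/69))) = 69*cos(pi/69)/(cos(pi/69) + 1).
Numerically 34.48211410.
Check 34 ≤ 69*cos(pi/69)/(cos(pi/69) + 1) ≤ 35: both strict.

69*cos(pi/69)/(cos(pi/69) + 1)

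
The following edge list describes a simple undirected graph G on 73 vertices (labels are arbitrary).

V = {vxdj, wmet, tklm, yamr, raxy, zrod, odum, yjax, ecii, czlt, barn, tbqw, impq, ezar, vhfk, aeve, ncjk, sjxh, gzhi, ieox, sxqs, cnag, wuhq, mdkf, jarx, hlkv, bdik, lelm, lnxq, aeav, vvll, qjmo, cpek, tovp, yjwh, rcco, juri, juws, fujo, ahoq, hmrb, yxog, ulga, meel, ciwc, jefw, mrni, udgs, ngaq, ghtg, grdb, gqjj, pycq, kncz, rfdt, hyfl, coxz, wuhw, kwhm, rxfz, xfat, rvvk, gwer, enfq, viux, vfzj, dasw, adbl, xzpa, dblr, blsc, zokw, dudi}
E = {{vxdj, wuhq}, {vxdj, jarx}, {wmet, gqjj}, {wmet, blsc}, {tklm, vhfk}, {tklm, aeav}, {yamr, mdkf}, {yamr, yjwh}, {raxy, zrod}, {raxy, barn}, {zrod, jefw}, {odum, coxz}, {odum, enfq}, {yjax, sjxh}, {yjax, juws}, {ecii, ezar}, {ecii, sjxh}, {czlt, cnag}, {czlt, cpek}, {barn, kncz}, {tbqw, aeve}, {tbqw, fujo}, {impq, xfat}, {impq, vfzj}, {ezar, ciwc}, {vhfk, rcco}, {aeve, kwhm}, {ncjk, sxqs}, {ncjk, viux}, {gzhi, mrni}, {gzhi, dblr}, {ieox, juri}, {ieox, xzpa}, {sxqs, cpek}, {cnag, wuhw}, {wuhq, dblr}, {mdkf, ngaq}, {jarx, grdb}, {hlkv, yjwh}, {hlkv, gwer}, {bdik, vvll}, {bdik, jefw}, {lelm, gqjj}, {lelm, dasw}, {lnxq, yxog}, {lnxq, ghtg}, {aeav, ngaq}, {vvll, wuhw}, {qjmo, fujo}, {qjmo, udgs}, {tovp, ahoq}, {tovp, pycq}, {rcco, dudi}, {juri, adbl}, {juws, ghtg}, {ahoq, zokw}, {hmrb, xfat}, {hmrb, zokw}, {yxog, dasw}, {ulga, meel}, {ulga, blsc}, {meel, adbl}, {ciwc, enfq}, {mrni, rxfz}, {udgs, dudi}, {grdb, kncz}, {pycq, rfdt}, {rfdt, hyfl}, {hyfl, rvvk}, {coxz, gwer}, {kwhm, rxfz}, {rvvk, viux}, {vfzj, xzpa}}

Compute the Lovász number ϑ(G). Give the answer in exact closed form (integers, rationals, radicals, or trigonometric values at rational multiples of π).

N(ezar) = {ecii, ciwc}, |N(ezar)| = 2.
deg(aeve) = 2; N(aeve) = {tbqw, kwhm}.
deg(aeav) = 2; N(aeav) = {tklm, ngaq}.
Vertex rcco has 2 neighbors: vhfk, dudi.
2-regular, N=73; this is C_{73}, the 73-cycle.
A has 37 distinct eigenvalues ≈ [2.0, 1.9926, 1.97044, 1.9337, 1.88263, 1.81764, 1.73918, 1.64785, 1.54431, 1.42935, 1.3038, 1.1686, 1.02474, 0.8733, 0.7154, 0.55219, 0.3849, 0.21476, 0.04303, -0.12902, -0.30011, -0.46898, -0.63438, -0.79509, -0.9499, -1.09769, -1.23734, -1.36784, -1.48821, -1.59756, -1.69508, -1.78006, -1.85185, -1.90993, -1.95388, -1.98335, -1.99815].
λ_max=2, λ_min=-2*cos(pi/73); ϑ = −73·λ_min/(λ_max−λ_min) = 73*cos(pi/73)/(cos(pi/73) + 1).
Numerically 36.483094774.
Lovász sandwich 36 ≤ 73*cos(pi/73)/(cos(pi/73) + 1) ≤ 37: both strict.

73*cos(pi/73)/(cos(pi/73) + 1)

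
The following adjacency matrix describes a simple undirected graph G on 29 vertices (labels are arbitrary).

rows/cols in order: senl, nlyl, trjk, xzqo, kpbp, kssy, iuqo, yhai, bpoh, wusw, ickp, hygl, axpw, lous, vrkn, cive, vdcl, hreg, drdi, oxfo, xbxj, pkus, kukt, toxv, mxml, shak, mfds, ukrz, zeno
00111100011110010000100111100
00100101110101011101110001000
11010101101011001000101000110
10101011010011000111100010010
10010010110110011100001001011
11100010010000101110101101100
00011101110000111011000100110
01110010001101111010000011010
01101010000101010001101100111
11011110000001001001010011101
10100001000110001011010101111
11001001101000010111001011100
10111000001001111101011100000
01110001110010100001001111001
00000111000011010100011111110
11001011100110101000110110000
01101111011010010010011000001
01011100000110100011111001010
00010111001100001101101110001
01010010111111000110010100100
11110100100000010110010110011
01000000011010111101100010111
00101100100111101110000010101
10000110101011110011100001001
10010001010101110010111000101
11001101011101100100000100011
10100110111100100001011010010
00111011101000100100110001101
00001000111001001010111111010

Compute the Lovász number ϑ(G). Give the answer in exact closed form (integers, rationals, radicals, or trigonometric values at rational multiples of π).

sqrt(29)

deg(lous) = 14; N(lous) = {nlyl, trjk, xzqo, yhai, bpoh, wusw, axpw, vrkn, oxfo, kukt, toxv, mxml, shak, zeno}.
deg(iuqo) = 14; N(iuqo) = {xzqo, kpbp, kssy, yhai, bpoh, wusw, vrkn, cive, vdcl, drdi, oxfo, toxv, mfds, ukrz}.
deg(oxfo) = 14; N(oxfo) = {nlyl, xzqo, iuqo, bpoh, wusw, ickp, hygl, axpw, lous, hreg, drdi, pkus, toxv, mfds}.
Vertex drdi has 14 neighbors: xzqo, kssy, iuqo, yhai, ickp, hygl, vdcl, hreg, oxfo, xbxj, kukt, toxv, mxml, zeno.
G on 29 vertices is 14-regular; strongly regular (29,14,6,7).
Distinct eigenvalues (to 6 d.p.): [14.0, 2.192582, -3.192582].
Lovász (edge-transitive): ϑ = −29·(-sqrt(29)/2 - 1/2)/((14)−(-sqrt(29)/2 - 1/2)) = sqrt(29).
≈ 5.385164807 (to 9 d.p.).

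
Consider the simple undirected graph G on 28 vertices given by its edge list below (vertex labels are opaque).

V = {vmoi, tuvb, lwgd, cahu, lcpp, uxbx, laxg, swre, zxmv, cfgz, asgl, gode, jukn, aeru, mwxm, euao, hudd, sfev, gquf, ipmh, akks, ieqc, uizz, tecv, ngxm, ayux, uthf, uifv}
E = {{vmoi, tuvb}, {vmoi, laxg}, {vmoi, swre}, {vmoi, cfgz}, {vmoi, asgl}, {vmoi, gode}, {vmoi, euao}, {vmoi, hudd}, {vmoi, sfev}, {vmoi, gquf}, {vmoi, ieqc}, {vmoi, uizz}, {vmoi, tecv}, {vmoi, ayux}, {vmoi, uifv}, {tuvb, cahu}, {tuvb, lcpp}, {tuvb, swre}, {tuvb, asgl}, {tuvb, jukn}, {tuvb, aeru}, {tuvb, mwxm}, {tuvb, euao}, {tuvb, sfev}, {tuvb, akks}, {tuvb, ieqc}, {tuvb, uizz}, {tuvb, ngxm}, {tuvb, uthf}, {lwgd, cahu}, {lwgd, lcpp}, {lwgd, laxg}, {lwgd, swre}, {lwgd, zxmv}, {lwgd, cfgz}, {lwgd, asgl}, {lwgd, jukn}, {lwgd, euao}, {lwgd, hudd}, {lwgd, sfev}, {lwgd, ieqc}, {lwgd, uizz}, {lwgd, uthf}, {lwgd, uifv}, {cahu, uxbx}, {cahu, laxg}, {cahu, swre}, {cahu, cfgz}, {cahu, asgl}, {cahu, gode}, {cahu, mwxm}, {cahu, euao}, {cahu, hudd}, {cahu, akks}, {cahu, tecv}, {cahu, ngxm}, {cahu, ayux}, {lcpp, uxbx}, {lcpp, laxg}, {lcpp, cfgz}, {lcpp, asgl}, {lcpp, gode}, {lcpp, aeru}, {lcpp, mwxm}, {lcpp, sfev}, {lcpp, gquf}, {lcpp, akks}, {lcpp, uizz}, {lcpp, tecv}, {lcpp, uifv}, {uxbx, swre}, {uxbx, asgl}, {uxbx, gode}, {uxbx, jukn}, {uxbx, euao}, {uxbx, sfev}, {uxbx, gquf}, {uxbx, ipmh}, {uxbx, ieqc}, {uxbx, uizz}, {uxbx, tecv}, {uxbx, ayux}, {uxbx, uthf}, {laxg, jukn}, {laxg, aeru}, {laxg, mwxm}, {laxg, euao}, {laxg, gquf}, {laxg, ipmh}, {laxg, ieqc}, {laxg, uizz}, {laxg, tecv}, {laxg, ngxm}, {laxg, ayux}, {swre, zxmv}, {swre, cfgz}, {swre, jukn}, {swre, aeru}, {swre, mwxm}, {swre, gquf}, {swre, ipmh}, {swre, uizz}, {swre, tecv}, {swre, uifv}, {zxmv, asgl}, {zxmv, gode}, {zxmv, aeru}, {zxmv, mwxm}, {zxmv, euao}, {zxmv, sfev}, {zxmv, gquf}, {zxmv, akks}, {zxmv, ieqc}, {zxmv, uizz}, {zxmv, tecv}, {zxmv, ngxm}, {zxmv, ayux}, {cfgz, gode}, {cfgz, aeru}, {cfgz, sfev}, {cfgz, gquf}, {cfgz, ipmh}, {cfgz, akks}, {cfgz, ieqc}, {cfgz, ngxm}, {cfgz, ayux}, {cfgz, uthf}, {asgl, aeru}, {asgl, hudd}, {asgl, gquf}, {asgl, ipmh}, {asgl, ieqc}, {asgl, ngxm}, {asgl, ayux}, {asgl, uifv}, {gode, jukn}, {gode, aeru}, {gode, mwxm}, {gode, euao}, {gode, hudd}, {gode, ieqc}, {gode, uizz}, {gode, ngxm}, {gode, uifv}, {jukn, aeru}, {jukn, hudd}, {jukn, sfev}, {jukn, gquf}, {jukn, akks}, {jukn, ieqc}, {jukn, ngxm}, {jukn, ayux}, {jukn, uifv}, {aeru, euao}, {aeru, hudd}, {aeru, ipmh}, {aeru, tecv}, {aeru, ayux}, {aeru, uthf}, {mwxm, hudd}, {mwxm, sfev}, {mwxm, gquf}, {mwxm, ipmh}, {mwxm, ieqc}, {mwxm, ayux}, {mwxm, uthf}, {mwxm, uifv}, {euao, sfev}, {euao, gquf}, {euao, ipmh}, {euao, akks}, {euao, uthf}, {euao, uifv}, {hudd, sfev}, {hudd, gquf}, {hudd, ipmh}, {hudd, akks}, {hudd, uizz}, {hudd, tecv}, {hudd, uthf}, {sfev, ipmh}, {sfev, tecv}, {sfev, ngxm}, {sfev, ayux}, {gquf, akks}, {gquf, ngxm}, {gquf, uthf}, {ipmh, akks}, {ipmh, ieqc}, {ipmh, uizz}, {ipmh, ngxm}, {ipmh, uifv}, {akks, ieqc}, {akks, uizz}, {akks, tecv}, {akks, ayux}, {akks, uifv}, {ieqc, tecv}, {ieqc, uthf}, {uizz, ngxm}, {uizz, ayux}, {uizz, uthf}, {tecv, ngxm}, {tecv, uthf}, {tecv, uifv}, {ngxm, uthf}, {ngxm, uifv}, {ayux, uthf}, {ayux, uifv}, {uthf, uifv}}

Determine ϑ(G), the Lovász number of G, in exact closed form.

deg(asgl) = 15; N(asgl) = {vmoi, tuvb, lwgd, cahu, lcpp, uxbx, zxmv, aeru, hudd, gquf, ipmh, ieqc, ngxm, ayux, uifv}.
N(swre) = {vmoi, tuvb, lwgd, cahu, uxbx, zxmv, cfgz, jukn, aeru, mwxm, gquf, ipmh, uizz, tecv, uifv}, |N(swre)| = 15.
Vertex uifv has 15 neighbors: vmoi, lwgd, lcpp, swre, asgl, gode, jukn, mwxm, euao, ipmh, akks, tecv, ngxm, ayux, uthf.
N(euao) = {vmoi, tuvb, lwgd, cahu, uxbx, laxg, zxmv, gode, aeru, sfev, gquf, ipmh, akks, uthf, uifv}, |N(euao)| = 15.
15-regular, N=28; this is K(8,2), the Kneser graph.
spec(A) ≈ [15.0, 1.0, -5.0] (distinct, 6 d.p.).
With N=28: ϑ(G) = 28·(-1*(-5))/(15−(-5)) = 7.
Numerically 7.000000000.

7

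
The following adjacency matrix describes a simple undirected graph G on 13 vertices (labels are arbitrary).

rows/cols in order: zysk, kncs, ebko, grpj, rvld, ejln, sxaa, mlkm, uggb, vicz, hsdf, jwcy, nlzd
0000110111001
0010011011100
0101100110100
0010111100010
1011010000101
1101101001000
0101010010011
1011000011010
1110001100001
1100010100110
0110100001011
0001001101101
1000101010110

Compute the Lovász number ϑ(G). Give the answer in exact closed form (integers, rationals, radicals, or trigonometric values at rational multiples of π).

sqrt(13)

Vertex zysk has 6 neighbors: rvld, ejln, mlkm, uggb, vicz, nlzd.
deg(vicz) = 6; N(vicz) = {zysk, kncs, ejln, mlkm, hsdf, jwcy}.
N(mlkm) = {zysk, ebko, grpj, uggb, vicz, jwcy}, |N(mlkm)| = 6.
deg(ejln) = 6; N(ejln) = {zysk, kncs, grpj, rvld, sxaa, vicz}.
Regular of degree 6 on 13 vertices: SR(13,6,2,3) — a Paley graph.
A has 3 distinct eigenvalues ≈ [6.0, 1.30278, -2.30278].
Lovász (edge-transitive): ϑ = −13·(-sqrt(13)/2 - 1/2)/((6)−(-sqrt(13)/2 - 1/2)) = sqrt(13).
≈ 3.60555128 (to 8 d.p.).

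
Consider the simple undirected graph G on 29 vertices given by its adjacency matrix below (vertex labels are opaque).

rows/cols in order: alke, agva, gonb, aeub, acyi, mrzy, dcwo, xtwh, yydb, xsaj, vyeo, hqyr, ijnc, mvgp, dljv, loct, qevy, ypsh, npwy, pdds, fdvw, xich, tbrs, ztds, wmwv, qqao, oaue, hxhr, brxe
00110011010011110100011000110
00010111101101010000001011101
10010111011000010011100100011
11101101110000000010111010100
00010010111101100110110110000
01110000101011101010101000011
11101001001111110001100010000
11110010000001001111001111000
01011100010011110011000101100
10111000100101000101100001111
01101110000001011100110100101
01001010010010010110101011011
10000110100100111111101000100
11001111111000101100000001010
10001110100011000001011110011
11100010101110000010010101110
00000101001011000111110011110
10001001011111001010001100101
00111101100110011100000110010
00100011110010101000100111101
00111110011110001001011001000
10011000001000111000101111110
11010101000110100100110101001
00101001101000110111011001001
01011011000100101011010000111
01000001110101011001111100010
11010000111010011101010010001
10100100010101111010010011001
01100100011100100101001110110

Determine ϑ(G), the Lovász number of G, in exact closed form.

deg(yydb) = 14; N(yydb) = {agva, aeub, acyi, mrzy, xsaj, ijnc, mvgp, dljv, loct, npwy, pdds, ztds, qqao, oaue}.
deg(npwy) = 14; N(npwy) = {gonb, aeub, acyi, mrzy, xtwh, yydb, hqyr, ijnc, loct, qevy, ypsh, ztds, wmwv, hxhr}.
deg(dljv) = 14; N(dljv) = {alke, acyi, mrzy, dcwo, yydb, ijnc, mvgp, pdds, xich, tbrs, ztds, wmwv, hxhr, brxe}.
N(mrzy) = {agva, gonb, aeub, yydb, vyeo, ijnc, mvgp, dljv, qevy, npwy, fdvw, tbrs, hxhr, brxe}, |N(mrzy)| = 14.
Every vertex has degree 14 (N=29); strongly regular (29,14,6,7).
spec(A) ≈ [14.0, 2.19258, -3.19258] (distinct, 5 d.p.).
With N=29: ϑ(G) = 29·(-(-sqrt(29)/2 - 1/2))/(14−(-sqrt(29)/2 - 1/2)) = sqrt(29).
ϑ(G) ≈ 5.3851648.

sqrt(29)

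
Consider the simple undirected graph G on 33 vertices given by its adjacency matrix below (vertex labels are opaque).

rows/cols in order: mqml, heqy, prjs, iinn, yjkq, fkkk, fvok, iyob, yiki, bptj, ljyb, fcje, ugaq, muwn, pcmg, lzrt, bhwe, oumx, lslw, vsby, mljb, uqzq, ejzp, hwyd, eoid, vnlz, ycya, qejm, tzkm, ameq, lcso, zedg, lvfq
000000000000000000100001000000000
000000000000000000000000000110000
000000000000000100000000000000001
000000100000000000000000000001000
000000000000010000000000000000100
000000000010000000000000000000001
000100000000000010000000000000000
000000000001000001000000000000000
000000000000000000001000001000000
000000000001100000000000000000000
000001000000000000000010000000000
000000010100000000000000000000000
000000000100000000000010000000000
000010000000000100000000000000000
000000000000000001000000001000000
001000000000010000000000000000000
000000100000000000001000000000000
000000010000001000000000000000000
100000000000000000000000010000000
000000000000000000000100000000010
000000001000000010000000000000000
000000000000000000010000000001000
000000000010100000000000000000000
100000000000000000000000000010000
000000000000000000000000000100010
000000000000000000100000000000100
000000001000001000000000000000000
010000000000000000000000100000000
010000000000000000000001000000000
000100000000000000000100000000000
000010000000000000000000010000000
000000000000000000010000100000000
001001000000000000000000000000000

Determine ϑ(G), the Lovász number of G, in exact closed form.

33*cos(pi/33)/(cos(pi/33) + 1)

Vertex lcso has 2 neighbors: yjkq, vnlz.
Vertex pcmg has 2 neighbors: oumx, ycya.
Vertex yiki has 2 neighbors: mljb, ycya.
deg(vnlz) = 2; N(vnlz) = {lslw, lcso}.
Every vertex has degree 2 (N=33); the odd cycle C_{33}.
Distinct eigenvalues (to 6 d.p.): [2.0, 1.963857, 1.856736, 1.682507, 1.447468, 1.160114, 0.83083, 0.471518, 0.095164, -0.28463, -0.654136, -1.0, -1.309721, -1.572106, -1.777671, -1.918986, -1.990944].
Lovász: ϑ = −33(-2*cos(pi/33))/(2+-(-1)*2*cos(pi/33)) = 33*cos(pi/33)/(cos(pi/33) + 1).
= 16.4626… (decimal).
Sandwich: α(G)=16 ≤ ϑ(G)=33*cos(pi/33)/(cos(pi/33) + 1) ≤ χ(Ḡ)=17 (both strict).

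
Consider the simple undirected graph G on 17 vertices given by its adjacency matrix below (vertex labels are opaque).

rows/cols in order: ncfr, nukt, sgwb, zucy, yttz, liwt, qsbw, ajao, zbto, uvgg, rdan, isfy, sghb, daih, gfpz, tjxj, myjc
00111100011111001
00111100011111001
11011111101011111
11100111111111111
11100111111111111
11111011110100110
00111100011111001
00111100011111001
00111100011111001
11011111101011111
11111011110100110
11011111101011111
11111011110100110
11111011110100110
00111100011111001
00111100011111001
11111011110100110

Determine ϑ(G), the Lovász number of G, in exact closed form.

deg(tjxj) = 10; N(tjxj) = {sgwb, zucy, yttz, liwt, uvgg, rdan, isfy, sghb, daih, myjc}.
N(daih) = {ncfr, nukt, sgwb, zucy, yttz, qsbw, ajao, zbto, uvgg, isfy, gfpz, tjxj}, |N(daih)| = 12.
N(qsbw) = {sgwb, zucy, yttz, liwt, uvgg, rdan, isfy, sghb, daih, myjc}, |N(qsbw)| = 10.
Vertex nukt has 10 neighbors: sgwb, zucy, yttz, liwt, uvgg, rdan, isfy, sghb, daih, myjc.
4 parts of sizes [7, 5, 3, 2]; α(G) = 7 = ϑ (perfect).
= 7.00000000… (decimal).
Check 7 ≤ 7 ≤ 7: collapsed.

7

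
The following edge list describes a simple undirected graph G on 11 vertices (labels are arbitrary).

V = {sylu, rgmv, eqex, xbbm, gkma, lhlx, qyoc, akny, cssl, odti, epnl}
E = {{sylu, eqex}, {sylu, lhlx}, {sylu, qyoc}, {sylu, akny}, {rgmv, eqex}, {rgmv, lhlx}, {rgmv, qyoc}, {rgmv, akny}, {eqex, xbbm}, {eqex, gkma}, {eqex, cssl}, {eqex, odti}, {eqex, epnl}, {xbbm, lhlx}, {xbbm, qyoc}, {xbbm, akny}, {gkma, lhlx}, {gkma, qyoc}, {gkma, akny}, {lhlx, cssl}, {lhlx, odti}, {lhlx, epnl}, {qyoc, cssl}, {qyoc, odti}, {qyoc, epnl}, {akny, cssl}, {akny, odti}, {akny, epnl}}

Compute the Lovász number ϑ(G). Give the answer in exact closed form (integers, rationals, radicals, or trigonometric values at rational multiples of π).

7

Vertex xbbm has 4 neighbors: eqex, lhlx, qyoc, akny.
Vertex rgmv has 4 neighbors: eqex, lhlx, qyoc, akny.
Vertex akny has 7 neighbors: sylu, rgmv, xbbm, gkma, cssl, odti, epnl.
Vertex sylu has 4 neighbors: eqex, lhlx, qyoc, akny.
Complete 2-partite, parts [7, 4]: perfect, ϑ = α = 7.
= 7.00000… (decimal).
α=7, χ(Ḡ)=7; ϑ=7 lies between (collapsed).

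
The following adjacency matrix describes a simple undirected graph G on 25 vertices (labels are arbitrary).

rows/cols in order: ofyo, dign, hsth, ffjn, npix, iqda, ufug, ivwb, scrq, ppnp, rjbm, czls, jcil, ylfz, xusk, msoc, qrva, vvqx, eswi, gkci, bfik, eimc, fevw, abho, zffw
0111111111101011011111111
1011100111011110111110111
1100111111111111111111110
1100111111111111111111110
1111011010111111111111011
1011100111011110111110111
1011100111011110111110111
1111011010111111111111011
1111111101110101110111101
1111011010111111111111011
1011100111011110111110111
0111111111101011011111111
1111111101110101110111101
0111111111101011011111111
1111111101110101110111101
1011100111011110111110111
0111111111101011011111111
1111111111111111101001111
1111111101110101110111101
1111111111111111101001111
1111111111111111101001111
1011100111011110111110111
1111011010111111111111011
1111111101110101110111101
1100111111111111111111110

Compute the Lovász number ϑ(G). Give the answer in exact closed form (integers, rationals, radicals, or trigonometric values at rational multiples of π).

Vertex npix has 21 neighbors: ofyo, dign, hsth, ffjn, iqda, ufug, scrq, rjbm, czls, jcil, ylfz, xusk, msoc, qrva, vvqx, eswi, gkci, bfik, eimc, abho, zffw.
N(ylfz) = {dign, hsth, ffjn, npix, iqda, ufug, ivwb, scrq, ppnp, rjbm, jcil, xusk, msoc, vvqx, eswi, gkci, bfik, eimc, fevw, abho, zffw}, |N(ylfz)| = 21.
Vertex zffw has 22 neighbors: ofyo, dign, npix, iqda, ufug, ivwb, scrq, ppnp, rjbm, czls, jcil, ylfz, xusk, msoc, qrva, vvqx, eswi, gkci, bfik, eimc, fevw, abho.
Vertex vvqx has 22 neighbors: ofyo, dign, hsth, ffjn, npix, iqda, ufug, ivwb, scrq, ppnp, rjbm, czls, jcil, ylfz, xusk, msoc, qrva, eswi, eimc, fevw, abho, zffw.
Complete multipartite on [6, 5, 4, 4, 3, 3]: sandwich collapses at ϑ=6.
= 6.00000… (decimal).
α=6, χ(Ḡ)=6; ϑ=6 lies between (collapsed).

6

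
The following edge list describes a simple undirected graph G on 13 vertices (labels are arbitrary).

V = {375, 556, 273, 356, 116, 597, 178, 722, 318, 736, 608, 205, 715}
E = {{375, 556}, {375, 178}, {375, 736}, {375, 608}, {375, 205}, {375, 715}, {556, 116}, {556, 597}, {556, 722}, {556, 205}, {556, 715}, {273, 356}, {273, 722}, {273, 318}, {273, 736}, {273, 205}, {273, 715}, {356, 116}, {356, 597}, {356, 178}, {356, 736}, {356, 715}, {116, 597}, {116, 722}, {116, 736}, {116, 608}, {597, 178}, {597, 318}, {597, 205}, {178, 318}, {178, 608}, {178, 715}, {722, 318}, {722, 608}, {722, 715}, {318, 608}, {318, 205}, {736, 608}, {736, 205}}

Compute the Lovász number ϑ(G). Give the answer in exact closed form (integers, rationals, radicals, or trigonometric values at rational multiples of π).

deg(597) = 6; N(597) = {556, 356, 116, 178, 318, 205}.
deg(356) = 6; N(356) = {273, 116, 597, 178, 736, 715}.
Vertex 116 has 6 neighbors: 556, 356, 597, 722, 736, 608.
deg(178) = 6; N(178) = {375, 356, 597, 318, 608, 715}.
G on 13 vertices is 6-regular; Paley(13): SR with (k,λ,μ)=(6,2,3).
Distinct eigenvalues (to 3 d.p.): [6.0, 1.303, -2.303].
λ_max=6, λ_min=-sqrt(13)/2 - 1/2; ϑ = −13·λ_min/(λ_max−λ_min) = sqrt(13).
= 3.60555… (decimal).

sqrt(13)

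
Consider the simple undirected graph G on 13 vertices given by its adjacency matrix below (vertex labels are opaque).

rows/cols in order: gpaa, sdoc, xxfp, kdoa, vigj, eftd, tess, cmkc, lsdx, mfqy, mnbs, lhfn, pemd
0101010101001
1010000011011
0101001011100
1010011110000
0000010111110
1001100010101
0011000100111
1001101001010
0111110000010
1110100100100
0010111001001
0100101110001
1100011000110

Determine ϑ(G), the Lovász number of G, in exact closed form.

sqrt(13)

Vertex cmkc has 6 neighbors: gpaa, kdoa, vigj, tess, mfqy, lhfn.
Vertex xxfp has 6 neighbors: sdoc, kdoa, tess, lsdx, mfqy, mnbs.
deg(tess) = 6; N(tess) = {xxfp, kdoa, cmkc, mnbs, lhfn, pemd}.
Vertex lsdx has 6 neighbors: sdoc, xxfp, kdoa, vigj, eftd, lhfn.
deg(v) = 6 for all v (|V|=13); strongly regular (13,6,2,3).
A has 3 distinct eigenvalues ≈ [6.0, 1.3028, -2.3028].
With N=13: ϑ(G) = 13·(-(-sqrt(13)/2 - 1/2))/(6−(-sqrt(13)/2 - 1/2)) = sqrt(13).
= 3.605551… (decimal).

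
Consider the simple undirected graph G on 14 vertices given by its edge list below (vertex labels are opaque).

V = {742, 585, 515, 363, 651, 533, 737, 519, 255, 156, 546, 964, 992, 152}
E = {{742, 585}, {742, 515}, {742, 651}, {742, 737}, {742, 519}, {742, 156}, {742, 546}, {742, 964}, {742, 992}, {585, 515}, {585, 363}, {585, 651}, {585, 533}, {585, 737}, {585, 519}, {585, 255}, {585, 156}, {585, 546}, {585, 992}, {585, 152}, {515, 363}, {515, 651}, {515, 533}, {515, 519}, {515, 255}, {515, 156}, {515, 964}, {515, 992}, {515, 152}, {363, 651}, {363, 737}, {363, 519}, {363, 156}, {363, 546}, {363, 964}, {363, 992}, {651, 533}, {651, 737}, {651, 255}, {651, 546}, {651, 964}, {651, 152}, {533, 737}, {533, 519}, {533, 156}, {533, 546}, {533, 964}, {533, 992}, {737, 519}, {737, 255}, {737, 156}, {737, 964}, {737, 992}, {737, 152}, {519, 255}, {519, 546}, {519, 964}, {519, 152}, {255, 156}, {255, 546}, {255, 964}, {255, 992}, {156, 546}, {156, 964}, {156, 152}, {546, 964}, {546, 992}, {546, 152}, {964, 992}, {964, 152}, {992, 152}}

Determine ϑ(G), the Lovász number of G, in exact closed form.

5

N(519) = {742, 585, 515, 363, 533, 737, 255, 546, 964, 152}, |N(519)| = 10.
N(964) = {742, 515, 363, 651, 533, 737, 519, 255, 156, 546, 992, 152}, |N(964)| = 12.
N(992) = {742, 585, 515, 363, 533, 737, 255, 546, 964, 152}, |N(992)| = 10.
deg(737) = 11; N(737) = {742, 585, 363, 651, 533, 519, 255, 156, 964, 992, 152}.
K_{5,4,3,2} (perfect); ϑ(G) = α(G) = max{5,4,3,2} = 5.
Numerically 5.00000000.
Sandwich: α(G)=5 ≤ ϑ(G)=5 ≤ χ(Ḡ)=5 (collapsed).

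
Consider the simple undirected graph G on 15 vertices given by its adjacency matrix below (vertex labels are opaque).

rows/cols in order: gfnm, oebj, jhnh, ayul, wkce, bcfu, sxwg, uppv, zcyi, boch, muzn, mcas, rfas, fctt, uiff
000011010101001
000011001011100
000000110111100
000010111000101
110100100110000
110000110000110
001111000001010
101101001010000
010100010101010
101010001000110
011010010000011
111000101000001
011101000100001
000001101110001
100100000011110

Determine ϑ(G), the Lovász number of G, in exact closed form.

5

deg(uiff) = 6; N(uiff) = {gfnm, ayul, muzn, mcas, rfas, fctt}.
deg(jhnh) = 6; N(jhnh) = {sxwg, uppv, boch, muzn, mcas, rfas}.
deg(wkce) = 6; N(wkce) = {gfnm, oebj, ayul, sxwg, boch, muzn}.
Vertex mcas has 6 neighbors: gfnm, oebj, jhnh, sxwg, zcyi, uiff.
Regular of degree 6 on 15 vertices: Kneser K(6,2) on C(6,2)=15 vertices.
A has 3 distinct eigenvalues ≈ [6.0, 1.0, -3.0].
Lovász (edge-transitive): ϑ = −15·(-3)/((6)−(-3)) = 5.
ϑ(G) ≈ 5.000000.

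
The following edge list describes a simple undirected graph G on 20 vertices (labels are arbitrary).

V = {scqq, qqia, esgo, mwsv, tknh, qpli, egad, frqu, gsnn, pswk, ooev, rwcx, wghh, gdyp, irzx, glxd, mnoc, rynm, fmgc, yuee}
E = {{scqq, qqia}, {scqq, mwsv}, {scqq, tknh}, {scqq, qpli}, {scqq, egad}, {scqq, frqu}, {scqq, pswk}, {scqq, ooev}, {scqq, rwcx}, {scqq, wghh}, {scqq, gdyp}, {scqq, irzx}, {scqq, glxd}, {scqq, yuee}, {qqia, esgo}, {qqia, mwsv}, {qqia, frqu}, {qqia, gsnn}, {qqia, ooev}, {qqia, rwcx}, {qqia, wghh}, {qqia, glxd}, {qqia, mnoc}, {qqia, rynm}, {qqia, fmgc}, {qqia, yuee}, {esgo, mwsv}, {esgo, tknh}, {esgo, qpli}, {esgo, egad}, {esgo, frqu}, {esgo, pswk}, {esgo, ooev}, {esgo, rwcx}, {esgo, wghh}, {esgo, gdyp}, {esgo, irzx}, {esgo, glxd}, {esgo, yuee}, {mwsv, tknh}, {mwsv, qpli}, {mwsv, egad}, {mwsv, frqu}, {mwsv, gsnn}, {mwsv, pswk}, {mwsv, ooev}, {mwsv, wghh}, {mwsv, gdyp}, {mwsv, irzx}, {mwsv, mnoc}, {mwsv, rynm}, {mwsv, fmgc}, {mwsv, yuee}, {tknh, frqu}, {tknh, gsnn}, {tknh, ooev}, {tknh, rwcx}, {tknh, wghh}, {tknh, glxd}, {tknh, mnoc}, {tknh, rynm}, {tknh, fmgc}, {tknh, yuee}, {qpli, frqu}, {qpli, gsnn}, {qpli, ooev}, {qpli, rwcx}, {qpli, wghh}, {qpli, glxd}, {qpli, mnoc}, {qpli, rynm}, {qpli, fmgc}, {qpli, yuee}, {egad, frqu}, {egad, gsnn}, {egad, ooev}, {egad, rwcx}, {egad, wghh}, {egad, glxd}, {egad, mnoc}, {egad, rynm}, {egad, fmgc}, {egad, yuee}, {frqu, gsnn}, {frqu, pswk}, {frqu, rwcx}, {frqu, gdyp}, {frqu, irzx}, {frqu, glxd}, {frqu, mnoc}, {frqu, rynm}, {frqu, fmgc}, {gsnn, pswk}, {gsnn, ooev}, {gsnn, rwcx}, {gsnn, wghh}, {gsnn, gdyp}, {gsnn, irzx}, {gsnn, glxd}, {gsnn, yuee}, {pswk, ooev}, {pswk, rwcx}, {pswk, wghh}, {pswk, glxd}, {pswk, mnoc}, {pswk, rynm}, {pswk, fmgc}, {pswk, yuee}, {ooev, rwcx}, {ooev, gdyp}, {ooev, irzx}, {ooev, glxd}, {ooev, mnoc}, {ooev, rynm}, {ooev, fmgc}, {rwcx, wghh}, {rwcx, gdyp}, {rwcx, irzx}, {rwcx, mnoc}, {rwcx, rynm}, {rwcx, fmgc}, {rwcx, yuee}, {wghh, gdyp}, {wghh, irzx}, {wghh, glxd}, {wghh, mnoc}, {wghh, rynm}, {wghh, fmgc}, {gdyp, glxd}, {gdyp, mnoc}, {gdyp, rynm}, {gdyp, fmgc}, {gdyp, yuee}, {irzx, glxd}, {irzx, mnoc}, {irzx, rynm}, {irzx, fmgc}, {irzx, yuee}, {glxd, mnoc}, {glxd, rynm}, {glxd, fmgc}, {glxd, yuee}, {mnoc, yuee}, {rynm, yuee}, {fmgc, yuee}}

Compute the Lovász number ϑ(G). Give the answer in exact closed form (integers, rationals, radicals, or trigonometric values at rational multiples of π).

N(frqu) = {scqq, qqia, esgo, mwsv, tknh, qpli, egad, gsnn, pswk, rwcx, gdyp, irzx, glxd, mnoc, rynm, fmgc}, |N(frqu)| = 16.
deg(mnoc) = 14; N(mnoc) = {qqia, mwsv, tknh, qpli, egad, frqu, pswk, ooev, rwcx, wghh, gdyp, irzx, glxd, yuee}.
N(rynm) = {qqia, mwsv, tknh, qpli, egad, frqu, pswk, ooev, rwcx, wghh, gdyp, irzx, glxd, yuee}, |N(rynm)| = 14.
N(esgo) = {qqia, mwsv, tknh, qpli, egad, frqu, pswk, ooev, rwcx, wghh, gdyp, irzx, glxd, yuee}, |N(esgo)| = 14.
Complete multipartite on [7, 6, 4, 3]: sandwich collapses at ϑ=7.
= 7.000000… (decimal).
7 ≤ 7 ≤ 7: collapsed.

7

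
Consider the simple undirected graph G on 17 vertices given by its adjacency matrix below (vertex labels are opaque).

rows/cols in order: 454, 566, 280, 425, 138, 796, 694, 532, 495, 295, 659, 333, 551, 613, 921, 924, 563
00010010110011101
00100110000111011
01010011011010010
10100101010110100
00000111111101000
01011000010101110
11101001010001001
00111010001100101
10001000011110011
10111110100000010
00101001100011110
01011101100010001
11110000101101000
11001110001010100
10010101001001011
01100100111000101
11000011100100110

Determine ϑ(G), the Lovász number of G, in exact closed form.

N(295) = {454, 280, 425, 138, 796, 694, 495, 924}, |N(295)| = 8.
deg(454) = 8; N(454) = {425, 694, 495, 295, 551, 613, 921, 563}.
deg(924) = 8; N(924) = {566, 280, 796, 495, 295, 659, 921, 563}.
deg(659) = 8; N(659) = {280, 138, 532, 495, 551, 613, 921, 924}.
8-regular, N=17; strongly regular (17,8,3,4).
Distinct eigenvalues (to 6 d.p.): [8.0, 1.561553, -2.561553].
−17·(-sqrt(17)/2 - 1/2) / ((8)−(-sqrt(17)/2 - 1/2)) = sqrt(17) = ϑ(G).
Numerically 4.1231.

sqrt(17)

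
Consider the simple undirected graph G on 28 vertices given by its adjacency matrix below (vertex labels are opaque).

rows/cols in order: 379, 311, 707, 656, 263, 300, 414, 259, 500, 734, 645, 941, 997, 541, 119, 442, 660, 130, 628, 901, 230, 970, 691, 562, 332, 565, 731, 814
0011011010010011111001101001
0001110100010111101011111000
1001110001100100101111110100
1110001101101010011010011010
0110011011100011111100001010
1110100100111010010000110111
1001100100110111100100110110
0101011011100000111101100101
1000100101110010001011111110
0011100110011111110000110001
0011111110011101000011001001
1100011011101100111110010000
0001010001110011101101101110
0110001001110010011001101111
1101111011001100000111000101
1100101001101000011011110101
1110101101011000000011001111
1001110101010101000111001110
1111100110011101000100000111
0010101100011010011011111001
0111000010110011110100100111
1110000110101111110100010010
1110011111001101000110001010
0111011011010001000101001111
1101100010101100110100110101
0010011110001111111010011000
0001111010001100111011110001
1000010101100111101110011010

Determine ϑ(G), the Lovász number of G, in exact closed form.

deg(562) = 15; N(562) = {311, 707, 656, 300, 414, 500, 734, 941, 442, 901, 970, 332, 565, 731, 814}.
deg(814) = 15; N(814) = {379, 300, 259, 734, 645, 541, 119, 442, 660, 628, 901, 230, 562, 332, 731}.
deg(230) = 15; N(230) = {311, 707, 656, 500, 645, 941, 119, 442, 660, 130, 901, 691, 565, 731, 814}.
N(734) = {707, 656, 263, 259, 500, 941, 997, 541, 119, 442, 660, 130, 691, 562, 814}, |N(734)| = 15.
Every vertex has degree 15 (N=28); Kneser K(8,2) on C(8,2)=28 vertices.
Distinct eigenvalues (to 4 d.p.): [15.0, 1.0, -5.0].
Lovász (edge-transitive): ϑ = −28·(-5)/((15)−(-5)) = 7.
= 7.000000… (decimal).

7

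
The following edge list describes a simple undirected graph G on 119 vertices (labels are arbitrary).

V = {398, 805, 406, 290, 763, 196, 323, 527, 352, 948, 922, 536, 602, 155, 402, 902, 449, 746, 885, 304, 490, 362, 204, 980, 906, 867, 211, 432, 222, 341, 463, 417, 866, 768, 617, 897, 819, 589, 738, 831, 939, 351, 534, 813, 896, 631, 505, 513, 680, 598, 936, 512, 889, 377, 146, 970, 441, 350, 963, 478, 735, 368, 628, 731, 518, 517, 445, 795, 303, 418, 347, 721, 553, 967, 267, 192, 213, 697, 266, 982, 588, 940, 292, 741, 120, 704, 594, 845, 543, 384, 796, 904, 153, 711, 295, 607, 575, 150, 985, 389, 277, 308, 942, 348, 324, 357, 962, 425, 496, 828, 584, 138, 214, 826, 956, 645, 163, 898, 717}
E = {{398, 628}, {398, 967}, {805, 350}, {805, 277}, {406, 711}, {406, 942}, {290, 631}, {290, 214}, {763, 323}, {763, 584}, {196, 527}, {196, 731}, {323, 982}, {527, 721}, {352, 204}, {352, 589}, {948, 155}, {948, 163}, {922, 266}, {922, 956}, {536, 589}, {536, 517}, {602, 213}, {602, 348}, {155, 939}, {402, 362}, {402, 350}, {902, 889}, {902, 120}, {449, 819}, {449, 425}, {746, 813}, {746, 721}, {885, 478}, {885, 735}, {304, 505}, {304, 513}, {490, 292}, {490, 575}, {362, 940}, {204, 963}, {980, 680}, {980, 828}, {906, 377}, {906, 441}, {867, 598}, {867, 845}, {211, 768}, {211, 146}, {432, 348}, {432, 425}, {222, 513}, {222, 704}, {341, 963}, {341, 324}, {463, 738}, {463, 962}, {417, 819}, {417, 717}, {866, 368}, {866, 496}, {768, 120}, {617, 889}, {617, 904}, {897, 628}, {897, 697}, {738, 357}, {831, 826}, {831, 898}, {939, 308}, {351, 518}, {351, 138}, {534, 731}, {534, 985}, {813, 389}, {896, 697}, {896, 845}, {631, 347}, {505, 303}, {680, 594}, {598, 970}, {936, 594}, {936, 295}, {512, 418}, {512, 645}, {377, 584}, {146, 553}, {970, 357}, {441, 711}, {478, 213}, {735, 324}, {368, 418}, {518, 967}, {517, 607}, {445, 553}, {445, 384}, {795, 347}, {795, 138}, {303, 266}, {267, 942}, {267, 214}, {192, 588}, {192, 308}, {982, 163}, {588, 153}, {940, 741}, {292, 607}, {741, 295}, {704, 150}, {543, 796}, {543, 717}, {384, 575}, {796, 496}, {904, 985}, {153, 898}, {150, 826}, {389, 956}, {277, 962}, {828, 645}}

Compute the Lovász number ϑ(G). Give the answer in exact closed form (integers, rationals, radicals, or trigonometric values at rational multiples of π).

deg(721) = 2; N(721) = {527, 746}.
deg(763) = 2; N(763) = {323, 584}.
Vertex 222 has 2 neighbors: 513, 704.
N(796) = {543, 496}, |N(796)| = 2.
2-regular, N=119; the odd cycle C_{119}.
spec(A) ≈ [2.0, 1.997213, 1.988859, 1.974962, 1.95556, 1.930708, 1.900475, 1.864944, 1.824216, 1.778403, 1.727634, 1.672049, 1.611804, 1.547067, 1.478018, 1.404849, 1.327765, 1.24698, 1.162719, 1.075218, 0.984719, 0.891477, 0.795749, 0.697804, 0.597914, 0.496357, 0.393417, 0.28938, 0.184537, 0.079179, -0.026399, -0.131904, -0.237041, -0.341517, -0.445042, -0.547326, -0.648085, -0.747037, -0.843907, -0.938425, -1.030328, -1.119358, -1.205269, -1.287821, -1.366783, -1.441936, -1.51307, -1.579986, -1.642499, -1.700434, -1.75363, -1.801938, -1.845223, -1.883366, -1.916259, -1.943812, -1.965946, -1.982601, -1.993731, -1.999303] (distinct, 6 d.p.).
ϑ = −N·λ_min/(λ_max−λ_min) = −119·(-2*cos(pi/119))/(2−(-2*cos(pi/119))) = 119*cos(pi/119)/(cos(pi/119) + 1).
Numerically 59.4896.
Check 59 ≤ 119*cos(pi/119)/(cos(pi/119) + 1) ≤ 60: both strict.

119*cos(pi/119)/(cos(pi/119) + 1)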